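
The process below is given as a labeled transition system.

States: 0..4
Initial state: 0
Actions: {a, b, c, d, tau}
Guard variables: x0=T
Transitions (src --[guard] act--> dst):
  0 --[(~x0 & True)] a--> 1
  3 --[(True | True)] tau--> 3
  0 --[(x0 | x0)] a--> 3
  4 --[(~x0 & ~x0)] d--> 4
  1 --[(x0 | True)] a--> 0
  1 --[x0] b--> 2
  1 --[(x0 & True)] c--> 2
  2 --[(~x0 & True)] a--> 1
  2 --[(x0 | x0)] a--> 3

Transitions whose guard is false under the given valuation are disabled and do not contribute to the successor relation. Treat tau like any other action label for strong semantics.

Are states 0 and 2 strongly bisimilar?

Answer: BISIMILAR

Trace:
Compute ~ classes (split until stable):
  π0 = {{0,1,2,3,4}}
  π1 = {{0,2},{1},{3},{4}}
stable after 2 split(s): 4 block(s)
[0]={0,2}  [2]={0,2}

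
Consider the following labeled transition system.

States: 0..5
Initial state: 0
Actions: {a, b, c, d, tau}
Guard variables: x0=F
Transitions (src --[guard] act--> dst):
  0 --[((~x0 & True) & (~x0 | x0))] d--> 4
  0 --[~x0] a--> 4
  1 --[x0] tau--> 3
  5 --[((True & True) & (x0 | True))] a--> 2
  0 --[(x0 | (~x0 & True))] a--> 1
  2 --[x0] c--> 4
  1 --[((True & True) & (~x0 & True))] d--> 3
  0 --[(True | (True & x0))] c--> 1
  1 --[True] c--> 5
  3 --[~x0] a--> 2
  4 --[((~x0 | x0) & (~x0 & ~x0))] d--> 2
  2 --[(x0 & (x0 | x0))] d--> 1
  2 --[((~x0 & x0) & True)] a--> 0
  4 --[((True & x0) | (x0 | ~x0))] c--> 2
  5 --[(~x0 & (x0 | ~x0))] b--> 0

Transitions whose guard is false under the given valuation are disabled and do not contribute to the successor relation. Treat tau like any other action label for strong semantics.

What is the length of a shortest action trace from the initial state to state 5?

Breadth-first toward 5:
  L0 = {0}
  L1 = {1,4}
  L2 = {2,3,5}
depth(5)=2, e.g. a·c

Answer: 2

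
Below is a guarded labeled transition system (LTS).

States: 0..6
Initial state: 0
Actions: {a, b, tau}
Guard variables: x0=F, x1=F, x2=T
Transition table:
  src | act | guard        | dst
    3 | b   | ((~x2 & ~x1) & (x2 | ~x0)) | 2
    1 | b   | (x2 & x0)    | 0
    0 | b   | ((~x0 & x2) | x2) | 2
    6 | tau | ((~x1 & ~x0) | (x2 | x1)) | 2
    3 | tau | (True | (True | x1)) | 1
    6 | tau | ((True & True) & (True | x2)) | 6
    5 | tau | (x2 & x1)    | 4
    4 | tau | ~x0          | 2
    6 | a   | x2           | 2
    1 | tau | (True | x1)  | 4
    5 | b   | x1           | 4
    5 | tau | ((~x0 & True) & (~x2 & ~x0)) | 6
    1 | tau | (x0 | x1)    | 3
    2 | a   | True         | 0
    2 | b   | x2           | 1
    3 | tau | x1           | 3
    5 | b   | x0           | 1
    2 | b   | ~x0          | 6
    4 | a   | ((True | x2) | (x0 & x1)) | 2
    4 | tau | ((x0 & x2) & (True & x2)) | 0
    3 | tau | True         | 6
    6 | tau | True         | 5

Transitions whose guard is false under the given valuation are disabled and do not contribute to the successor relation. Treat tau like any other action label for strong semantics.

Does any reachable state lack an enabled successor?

R = {0,1,2,4,5,6}
  0: b→2  [deg 1]
  1: tau→4  [deg 1]
  2: a→0  b→1  b→6  [deg 3]
  4: a→2  tau→2  [deg 2]
  5: ∅  [deadlock]
  6: a→2  tau→2  tau→5  tau→6  [deg 4]
Path to 5: b·b·tau

Answer: DEADLOCK at state 5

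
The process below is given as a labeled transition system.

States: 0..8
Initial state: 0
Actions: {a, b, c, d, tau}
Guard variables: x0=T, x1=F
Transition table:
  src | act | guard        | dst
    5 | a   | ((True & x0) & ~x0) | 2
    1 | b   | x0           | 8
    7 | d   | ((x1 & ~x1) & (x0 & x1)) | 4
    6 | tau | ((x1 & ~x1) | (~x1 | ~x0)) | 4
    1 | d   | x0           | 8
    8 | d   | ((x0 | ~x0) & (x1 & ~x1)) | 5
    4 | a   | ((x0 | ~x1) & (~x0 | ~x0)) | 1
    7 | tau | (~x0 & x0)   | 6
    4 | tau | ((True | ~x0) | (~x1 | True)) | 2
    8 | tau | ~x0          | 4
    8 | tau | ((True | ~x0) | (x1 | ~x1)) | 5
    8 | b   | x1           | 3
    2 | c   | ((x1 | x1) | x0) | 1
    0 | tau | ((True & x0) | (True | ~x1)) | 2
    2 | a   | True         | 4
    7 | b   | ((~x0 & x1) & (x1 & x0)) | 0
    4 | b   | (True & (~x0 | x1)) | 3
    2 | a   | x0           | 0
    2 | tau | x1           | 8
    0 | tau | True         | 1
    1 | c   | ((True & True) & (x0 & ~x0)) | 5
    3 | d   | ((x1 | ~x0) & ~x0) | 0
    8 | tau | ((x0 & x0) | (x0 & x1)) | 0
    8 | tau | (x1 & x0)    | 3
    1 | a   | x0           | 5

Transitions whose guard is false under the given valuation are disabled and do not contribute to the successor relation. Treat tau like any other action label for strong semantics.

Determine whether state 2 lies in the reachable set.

Answer: REACHABLE

Analysis:
After dropping false guards: 12 live edges.
depth 0: {0}
depth 1: {1,2}  now seen {0,1,2}
depth 2: {4,5,8}  now seen {0,1,2,4,5,8}
R = {0,1,2,4,5,8}
Path to 2: tau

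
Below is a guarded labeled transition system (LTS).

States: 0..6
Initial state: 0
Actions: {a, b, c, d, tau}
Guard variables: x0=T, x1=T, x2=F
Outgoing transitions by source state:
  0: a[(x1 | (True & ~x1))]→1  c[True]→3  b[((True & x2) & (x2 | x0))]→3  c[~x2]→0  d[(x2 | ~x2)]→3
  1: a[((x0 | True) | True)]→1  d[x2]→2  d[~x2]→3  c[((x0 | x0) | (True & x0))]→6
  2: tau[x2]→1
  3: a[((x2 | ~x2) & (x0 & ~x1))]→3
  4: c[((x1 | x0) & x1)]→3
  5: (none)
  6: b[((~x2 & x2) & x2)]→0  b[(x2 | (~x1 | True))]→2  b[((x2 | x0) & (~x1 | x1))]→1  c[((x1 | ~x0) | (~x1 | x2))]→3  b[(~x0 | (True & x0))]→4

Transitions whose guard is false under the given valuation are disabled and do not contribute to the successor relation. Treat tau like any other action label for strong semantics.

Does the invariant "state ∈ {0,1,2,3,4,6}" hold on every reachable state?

Answer: INVARIANT HOLDS

Trace:
Safe = {0,1,2,3,4,6}
Reachable = {0,1,2,3,4,6}
  0: safe
  1: safe
  2: safe
  3: safe
  4: safe
  6: safe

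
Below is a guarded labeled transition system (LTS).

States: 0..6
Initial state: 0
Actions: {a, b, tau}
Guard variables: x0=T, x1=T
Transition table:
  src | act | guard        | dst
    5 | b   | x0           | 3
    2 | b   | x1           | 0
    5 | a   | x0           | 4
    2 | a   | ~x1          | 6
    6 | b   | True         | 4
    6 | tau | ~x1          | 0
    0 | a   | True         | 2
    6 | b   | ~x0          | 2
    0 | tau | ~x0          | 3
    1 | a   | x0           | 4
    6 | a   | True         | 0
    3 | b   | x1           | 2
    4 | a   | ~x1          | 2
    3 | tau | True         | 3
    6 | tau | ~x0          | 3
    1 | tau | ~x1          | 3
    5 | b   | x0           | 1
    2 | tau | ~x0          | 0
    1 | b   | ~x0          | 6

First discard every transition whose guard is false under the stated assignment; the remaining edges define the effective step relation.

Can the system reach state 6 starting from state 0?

After dropping false guards: 10 live edges.
L0 = {0}
L1 = {2}  cumulative {0,2}
Reach set: {0,2}

Answer: UNREACHABLE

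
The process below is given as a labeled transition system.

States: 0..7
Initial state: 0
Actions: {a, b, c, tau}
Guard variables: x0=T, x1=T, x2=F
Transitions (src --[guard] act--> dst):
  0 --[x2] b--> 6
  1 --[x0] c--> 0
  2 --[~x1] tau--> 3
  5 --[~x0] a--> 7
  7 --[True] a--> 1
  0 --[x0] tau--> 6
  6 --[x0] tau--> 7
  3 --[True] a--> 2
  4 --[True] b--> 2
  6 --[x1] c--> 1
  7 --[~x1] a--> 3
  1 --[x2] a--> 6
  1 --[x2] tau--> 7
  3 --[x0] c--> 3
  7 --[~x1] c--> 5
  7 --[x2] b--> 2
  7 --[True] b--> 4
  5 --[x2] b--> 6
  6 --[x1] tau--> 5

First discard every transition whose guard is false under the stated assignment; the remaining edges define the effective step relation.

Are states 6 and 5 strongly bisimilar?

Answer: NOT BISIMILAR

Working:
Bisimulation quotient by refinement:
  π0 = {{0,1,2,3,4,5,6,7}}
  π1 = {{0},{1},{2,5},{3},{4},{6},{7}}
7 equivalence class(es) (converged in 2)
class of 6: {6}; class of 5: {2,5}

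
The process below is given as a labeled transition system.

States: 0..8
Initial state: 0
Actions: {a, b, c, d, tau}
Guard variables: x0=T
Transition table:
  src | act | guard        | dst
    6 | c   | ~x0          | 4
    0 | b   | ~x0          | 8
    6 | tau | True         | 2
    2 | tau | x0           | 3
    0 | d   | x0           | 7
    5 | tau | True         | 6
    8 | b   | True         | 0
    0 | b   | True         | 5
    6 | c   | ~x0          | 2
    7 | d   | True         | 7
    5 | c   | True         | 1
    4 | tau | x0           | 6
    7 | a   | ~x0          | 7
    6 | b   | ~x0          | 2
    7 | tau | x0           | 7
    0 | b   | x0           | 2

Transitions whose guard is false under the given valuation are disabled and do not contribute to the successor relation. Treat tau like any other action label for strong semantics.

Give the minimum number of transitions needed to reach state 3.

Layered search for 3:
  L0 = {0}
  L1 = {2,5,7}
  L2 = {1,3,6}
depth(3)=2, e.g. b·tau

Answer: 2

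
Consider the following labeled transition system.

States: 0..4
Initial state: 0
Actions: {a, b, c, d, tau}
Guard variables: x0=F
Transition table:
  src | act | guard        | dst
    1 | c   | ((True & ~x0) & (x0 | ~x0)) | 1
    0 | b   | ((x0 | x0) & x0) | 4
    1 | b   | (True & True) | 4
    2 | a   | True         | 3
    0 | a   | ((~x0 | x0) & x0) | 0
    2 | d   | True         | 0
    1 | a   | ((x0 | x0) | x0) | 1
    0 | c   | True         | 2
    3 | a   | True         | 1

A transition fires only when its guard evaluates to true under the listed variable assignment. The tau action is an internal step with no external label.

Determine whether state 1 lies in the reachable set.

Guard filter leaves 6 enabled edge(s).
depth 0: {0}
depth 1: {2}  cumulative {0,2}
depth 2: {3}  cumulative {0,2,3}
depth 3: {1}  cumulative {0,1,2,3}
depth 4: {4}  cumulative {0,1,2,3,4}
Reach set: {0,1,2,3,4}
witness 1: c·a·a

Answer: REACHABLE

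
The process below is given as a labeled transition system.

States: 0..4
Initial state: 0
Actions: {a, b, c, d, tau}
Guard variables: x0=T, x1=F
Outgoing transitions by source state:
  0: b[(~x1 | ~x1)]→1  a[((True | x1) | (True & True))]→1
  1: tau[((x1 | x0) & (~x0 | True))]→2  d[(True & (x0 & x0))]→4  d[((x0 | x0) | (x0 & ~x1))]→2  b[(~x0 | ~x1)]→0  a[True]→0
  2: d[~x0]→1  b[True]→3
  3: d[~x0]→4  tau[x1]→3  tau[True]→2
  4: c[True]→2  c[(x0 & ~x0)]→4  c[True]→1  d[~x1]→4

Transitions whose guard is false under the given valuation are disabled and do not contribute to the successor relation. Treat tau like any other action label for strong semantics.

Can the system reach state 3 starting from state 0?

Answer: REACHABLE

Analysis:
Guard filter leaves 12 enabled edge(s).
Layer 0: {0}
Layer 1: {1}  total {0,1}
Layer 2: {2,4}  total {0,1,2,4}
Layer 3: {3}  total {0,1,2,3,4}
Reach set: {0,1,2,3,4}
witness 3: b·tau·b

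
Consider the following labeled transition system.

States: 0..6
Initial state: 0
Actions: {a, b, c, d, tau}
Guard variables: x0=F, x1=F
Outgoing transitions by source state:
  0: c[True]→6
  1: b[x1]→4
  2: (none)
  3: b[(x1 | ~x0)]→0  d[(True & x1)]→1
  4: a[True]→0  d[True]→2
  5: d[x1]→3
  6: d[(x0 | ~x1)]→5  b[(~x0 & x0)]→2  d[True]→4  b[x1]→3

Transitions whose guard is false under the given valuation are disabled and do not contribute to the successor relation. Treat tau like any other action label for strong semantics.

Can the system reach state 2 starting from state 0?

Answer: REACHABLE

Analysis:
After dropping false guards: 6 live edges.
L0 = {0}
L1 = {6}  cumulative {0,6}
L2 = {4,5}  cumulative {0,4,5,6}
L3 = {2}  cumulative {0,2,4,5,6}
R = {0,2,4,5,6}
Path to 2: c·d·d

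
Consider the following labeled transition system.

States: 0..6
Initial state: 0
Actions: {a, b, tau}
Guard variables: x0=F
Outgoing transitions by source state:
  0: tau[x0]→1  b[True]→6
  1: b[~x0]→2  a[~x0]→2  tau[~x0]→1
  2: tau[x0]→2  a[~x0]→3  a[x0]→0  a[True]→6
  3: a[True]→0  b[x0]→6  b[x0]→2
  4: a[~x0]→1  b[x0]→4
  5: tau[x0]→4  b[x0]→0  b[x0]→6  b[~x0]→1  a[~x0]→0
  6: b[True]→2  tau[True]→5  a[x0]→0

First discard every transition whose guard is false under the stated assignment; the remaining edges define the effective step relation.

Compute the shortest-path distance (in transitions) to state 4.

Breadth-first toward 4:
  Layer 0: {0}
  Layer 1: {6}
  Layer 2: {2,5}
  Layer 3: {1,3}
4 never appears.

Answer: UNREACHABLE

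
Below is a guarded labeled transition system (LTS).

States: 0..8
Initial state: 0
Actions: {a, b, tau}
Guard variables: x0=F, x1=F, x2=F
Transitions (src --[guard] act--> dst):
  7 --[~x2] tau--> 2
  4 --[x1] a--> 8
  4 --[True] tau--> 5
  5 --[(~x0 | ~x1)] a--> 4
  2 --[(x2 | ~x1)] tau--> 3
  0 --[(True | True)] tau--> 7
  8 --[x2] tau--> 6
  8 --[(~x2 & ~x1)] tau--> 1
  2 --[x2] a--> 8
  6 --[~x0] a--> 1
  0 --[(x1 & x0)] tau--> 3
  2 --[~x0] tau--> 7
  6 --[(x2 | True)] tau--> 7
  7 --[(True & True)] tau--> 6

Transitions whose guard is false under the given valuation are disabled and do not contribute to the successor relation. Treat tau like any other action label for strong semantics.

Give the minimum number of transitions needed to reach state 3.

Answer: 3

Working:
BFS to 3:
  Layer 0: {0}
  Layer 1: {7}
  Layer 2: {2,6}
  Layer 3: {1,3}
depth(3)=3, e.g. tau·tau·tau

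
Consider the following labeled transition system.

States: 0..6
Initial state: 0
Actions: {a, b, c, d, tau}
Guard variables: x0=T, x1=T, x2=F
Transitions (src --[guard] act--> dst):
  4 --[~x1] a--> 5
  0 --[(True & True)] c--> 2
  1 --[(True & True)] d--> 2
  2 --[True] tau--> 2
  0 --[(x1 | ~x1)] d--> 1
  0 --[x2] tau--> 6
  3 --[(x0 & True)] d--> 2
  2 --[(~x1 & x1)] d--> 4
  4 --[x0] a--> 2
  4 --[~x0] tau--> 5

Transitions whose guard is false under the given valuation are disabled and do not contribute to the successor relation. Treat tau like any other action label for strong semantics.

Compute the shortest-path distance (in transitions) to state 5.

Answer: UNREACHABLE

Trace:
BFS to 5:
  Layer 0: {0}
  Layer 1: {1,2}
5 never appears.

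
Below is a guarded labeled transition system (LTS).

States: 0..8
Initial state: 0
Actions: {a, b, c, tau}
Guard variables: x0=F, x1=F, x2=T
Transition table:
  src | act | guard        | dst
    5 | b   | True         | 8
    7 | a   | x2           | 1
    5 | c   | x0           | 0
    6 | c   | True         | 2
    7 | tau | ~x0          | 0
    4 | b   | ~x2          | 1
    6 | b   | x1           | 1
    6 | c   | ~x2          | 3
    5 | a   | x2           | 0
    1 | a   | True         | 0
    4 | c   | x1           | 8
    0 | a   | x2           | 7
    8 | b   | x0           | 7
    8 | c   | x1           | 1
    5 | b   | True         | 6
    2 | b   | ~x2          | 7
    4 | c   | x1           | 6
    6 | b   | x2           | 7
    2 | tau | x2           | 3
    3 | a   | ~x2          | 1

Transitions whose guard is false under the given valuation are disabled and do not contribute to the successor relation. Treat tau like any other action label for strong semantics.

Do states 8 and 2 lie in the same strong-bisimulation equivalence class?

Answer: NOT BISIMILAR

Analysis:
Refine partition for ~:
  P[0] = {{0,1,2,3,4,5,6,7,8}}
  P[1] = {{0,1},{2},{3,4,8},{5},{6},{7}}
  P[2] = {{0},{1},{2},{3,4,8},{5},{6},{7}}
stable after 3 split(s): 7 block(s)
class of 8: {3,4,8}; class of 2: {2}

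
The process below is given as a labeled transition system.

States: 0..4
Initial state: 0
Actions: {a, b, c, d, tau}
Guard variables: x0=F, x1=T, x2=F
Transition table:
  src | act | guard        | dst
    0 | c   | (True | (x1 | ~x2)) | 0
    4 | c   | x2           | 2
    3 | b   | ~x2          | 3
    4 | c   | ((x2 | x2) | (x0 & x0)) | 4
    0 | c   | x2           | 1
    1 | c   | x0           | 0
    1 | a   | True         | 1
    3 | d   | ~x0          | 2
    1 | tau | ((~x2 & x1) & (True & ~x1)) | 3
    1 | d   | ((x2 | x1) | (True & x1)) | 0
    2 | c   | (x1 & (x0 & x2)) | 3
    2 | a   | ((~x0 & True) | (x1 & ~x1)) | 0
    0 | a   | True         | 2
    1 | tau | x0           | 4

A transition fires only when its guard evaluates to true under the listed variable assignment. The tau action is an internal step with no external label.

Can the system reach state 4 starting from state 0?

Guard filter leaves 7 enabled edge(s).
L0 = {0}
L1 = {2}  total {0,2}
Reach set: {0,2}

Answer: UNREACHABLE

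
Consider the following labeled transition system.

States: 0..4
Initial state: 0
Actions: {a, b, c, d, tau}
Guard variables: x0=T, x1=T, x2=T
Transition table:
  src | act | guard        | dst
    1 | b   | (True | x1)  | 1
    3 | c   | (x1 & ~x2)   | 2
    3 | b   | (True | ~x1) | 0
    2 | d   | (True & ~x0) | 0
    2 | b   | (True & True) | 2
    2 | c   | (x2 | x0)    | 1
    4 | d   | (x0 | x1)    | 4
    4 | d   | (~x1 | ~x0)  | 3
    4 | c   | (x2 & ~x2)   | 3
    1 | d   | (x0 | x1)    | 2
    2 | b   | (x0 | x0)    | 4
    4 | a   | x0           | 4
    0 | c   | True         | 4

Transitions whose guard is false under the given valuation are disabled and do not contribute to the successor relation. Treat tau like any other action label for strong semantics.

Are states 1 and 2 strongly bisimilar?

Answer: NOT BISIMILAR

Working:
Bisimulation quotient by refinement:
  P[0] = {{0,1,2,3,4}}
  P[1] = {{0},{1},{2},{3},{4}}
stable after 2 split(s): 5 block(s)
[1]={1}  [2]={2}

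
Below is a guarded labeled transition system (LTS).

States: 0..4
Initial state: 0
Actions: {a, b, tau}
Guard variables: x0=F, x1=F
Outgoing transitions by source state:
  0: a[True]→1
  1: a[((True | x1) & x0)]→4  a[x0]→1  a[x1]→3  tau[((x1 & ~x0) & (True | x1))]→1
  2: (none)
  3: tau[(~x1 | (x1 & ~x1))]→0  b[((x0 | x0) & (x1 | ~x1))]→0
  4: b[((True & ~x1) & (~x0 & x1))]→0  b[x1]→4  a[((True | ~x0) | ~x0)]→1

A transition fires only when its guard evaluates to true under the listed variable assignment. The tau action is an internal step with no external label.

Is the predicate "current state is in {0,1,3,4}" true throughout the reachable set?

Safe = {0,1,3,4}
Reach set: {0,1}
  0: ✓
  1: ✓

Answer: INVARIANT HOLDS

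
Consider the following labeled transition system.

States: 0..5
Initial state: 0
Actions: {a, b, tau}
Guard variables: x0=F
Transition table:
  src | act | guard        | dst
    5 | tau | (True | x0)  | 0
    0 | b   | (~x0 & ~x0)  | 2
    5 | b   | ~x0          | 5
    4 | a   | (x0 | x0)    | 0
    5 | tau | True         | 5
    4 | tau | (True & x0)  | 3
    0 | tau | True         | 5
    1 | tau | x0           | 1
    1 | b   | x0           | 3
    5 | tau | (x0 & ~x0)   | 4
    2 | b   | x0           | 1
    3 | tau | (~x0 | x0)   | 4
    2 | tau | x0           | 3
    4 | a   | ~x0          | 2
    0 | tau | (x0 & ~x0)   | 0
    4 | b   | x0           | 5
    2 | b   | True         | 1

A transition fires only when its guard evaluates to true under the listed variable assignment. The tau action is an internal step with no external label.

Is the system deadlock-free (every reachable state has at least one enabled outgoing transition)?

R = {0,1,2,5}
  0: b→2  tau→5  [2 exit(s)]
  1: ∅  [deadlock]
  2: b→1  [1 exit(s)]
  5: b→5  tau→0  tau→5  [3 exit(s)]
witness 1: b·b

Answer: DEADLOCK at state 1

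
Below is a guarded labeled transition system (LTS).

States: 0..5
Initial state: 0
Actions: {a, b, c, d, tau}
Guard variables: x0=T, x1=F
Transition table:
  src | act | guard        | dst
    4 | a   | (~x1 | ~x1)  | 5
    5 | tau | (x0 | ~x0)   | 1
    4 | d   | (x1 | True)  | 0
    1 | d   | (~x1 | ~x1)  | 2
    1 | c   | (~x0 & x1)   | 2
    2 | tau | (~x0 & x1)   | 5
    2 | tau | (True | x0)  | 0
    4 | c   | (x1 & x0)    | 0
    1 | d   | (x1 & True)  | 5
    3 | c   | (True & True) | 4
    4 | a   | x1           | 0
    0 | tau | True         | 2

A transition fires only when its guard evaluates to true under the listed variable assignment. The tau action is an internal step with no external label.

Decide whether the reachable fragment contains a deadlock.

Reach set: {0,2}
  0: tau→2  [deg 1]
  2: tau→0  [deg 1]

Answer: DEADLOCK-FREE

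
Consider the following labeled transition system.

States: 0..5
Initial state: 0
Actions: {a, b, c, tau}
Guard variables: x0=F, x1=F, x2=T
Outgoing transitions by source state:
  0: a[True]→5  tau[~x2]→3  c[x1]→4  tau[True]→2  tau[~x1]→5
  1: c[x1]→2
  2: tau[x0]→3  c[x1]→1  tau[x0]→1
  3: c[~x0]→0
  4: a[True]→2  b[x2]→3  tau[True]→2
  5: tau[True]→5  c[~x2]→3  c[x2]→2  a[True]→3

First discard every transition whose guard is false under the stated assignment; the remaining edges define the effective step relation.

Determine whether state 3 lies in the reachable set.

Guard filter leaves 10 enabled edge(s).
depth 0: {0}
depth 1: {2,5}  now seen {0,2,5}
depth 2: {3}  now seen {0,2,3,5}
R = {0,2,3,5}
trace reaching 3: a·a

Answer: REACHABLE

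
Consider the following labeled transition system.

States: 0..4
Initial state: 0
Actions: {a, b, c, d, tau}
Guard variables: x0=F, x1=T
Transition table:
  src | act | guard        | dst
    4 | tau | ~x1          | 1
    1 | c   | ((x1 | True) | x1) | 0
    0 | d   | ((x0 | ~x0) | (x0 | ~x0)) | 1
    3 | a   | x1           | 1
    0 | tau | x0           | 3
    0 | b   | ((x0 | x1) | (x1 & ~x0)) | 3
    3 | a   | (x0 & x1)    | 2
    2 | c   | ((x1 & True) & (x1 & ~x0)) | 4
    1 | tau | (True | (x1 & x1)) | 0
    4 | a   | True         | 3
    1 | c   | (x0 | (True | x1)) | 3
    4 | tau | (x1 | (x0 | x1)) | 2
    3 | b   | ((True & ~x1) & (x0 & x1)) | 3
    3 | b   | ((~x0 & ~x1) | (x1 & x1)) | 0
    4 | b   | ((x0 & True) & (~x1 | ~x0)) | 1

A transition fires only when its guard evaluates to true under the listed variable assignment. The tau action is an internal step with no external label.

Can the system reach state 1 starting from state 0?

Guard filter leaves 10 enabled edge(s).
Layer 0: {0}
Layer 1: {1,3}  now seen {0,1,3}
R = {0,1,3}
Path to 1: d

Answer: REACHABLE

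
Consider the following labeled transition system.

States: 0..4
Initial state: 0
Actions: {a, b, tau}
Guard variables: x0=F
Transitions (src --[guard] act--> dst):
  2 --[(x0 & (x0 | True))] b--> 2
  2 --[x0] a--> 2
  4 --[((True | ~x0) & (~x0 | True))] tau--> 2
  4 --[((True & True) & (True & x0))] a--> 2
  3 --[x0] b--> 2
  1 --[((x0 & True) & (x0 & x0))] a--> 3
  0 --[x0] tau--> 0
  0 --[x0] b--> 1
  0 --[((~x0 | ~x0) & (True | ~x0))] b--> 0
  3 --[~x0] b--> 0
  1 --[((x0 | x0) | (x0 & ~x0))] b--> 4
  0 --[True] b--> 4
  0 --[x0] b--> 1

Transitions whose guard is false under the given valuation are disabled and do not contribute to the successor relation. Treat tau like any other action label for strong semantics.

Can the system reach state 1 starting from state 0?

Answer: UNREACHABLE

Trace:
Guard filter leaves 4 enabled edge(s).
Layer 0: {0}
Layer 1: {4}  cumulative {0,4}
Layer 2: {2}  cumulative {0,2,4}
Reach set: {0,2,4}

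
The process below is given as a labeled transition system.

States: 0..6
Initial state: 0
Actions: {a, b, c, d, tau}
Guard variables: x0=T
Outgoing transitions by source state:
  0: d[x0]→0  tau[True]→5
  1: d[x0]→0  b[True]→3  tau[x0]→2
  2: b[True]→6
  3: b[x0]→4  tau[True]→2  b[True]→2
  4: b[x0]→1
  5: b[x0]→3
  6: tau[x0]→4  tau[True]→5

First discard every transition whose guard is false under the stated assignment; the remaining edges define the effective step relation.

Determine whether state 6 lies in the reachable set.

Answer: REACHABLE

Analysis:
Guard filter leaves 13 enabled edge(s).
Layer 0: {0}
Layer 1: {5}  total {0,5}
Layer 2: {3}  total {0,3,5}
Layer 3: {2,4}  total {0,2,3,4,5}
Layer 4: {1,6}  total {0,1,2,3,4,5,6}
Reach set: {0,1,2,3,4,5,6}
Path to 6: tau·b·b·b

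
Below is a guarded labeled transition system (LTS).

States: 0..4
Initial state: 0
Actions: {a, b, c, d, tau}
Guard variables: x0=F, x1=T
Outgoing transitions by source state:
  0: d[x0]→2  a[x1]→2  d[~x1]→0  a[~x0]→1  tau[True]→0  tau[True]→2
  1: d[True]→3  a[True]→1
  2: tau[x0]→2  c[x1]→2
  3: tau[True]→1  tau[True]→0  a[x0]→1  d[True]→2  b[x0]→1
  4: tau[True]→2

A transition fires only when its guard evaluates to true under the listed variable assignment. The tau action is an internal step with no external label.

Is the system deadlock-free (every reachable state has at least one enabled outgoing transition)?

Answer: DEADLOCK-FREE

Trace:
Reachable = {0,1,2,3}
  0: a→1  a→2  tau→0  tau→2  [deg 4]
  1: a→1  d→3  [deg 2]
  2: c→2  [deg 1]
  3: d→2  tau→0  tau→1  [deg 3]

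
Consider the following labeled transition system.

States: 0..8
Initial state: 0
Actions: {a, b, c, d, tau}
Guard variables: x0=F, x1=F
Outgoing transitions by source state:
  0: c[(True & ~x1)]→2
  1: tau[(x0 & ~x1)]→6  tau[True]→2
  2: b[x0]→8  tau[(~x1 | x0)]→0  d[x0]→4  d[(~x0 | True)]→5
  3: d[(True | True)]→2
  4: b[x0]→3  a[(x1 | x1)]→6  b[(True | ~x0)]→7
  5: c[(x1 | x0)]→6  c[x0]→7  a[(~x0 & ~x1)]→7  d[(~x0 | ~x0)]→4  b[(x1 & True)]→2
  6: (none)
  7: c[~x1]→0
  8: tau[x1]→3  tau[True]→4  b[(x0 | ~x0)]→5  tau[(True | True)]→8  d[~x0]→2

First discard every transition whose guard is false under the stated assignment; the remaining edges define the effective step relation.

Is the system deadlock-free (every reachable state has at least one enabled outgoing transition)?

Reachable = {0,2,4,5,7}
  0: c→2  [deg 1]
  2: d→5  tau→0  [deg 2]
  4: b→7  [deg 1]
  5: a→7  d→4  [deg 2]
  7: c→0  [deg 1]

Answer: DEADLOCK-FREE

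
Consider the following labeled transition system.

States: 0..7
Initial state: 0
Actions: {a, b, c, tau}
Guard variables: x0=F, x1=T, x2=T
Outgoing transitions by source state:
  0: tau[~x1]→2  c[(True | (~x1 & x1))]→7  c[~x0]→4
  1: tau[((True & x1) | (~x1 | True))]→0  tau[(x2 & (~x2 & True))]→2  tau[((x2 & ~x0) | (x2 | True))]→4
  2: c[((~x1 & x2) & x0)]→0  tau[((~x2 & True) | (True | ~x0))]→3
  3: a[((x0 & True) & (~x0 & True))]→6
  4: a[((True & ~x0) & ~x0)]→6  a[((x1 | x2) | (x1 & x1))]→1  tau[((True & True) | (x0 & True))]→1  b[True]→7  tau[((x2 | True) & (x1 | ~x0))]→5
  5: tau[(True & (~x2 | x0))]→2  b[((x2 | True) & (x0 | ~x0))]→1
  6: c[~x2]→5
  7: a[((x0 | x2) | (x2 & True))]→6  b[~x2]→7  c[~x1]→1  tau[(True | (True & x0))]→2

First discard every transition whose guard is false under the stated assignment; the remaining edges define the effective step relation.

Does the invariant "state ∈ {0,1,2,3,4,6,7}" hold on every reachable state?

Answer: INVARIANT VIOLATED at state 5

Trace:
Inv-set: {0,1,2,3,4,6,7}
R = {0,1,2,3,4,5,6,7}
  0: ✓
  1: ✓
  2: ✓
  3: ✓
  4: ✓
  5: VIOLATES
  6: ✓
  7: ✓
witness against invariant: c·tau → 5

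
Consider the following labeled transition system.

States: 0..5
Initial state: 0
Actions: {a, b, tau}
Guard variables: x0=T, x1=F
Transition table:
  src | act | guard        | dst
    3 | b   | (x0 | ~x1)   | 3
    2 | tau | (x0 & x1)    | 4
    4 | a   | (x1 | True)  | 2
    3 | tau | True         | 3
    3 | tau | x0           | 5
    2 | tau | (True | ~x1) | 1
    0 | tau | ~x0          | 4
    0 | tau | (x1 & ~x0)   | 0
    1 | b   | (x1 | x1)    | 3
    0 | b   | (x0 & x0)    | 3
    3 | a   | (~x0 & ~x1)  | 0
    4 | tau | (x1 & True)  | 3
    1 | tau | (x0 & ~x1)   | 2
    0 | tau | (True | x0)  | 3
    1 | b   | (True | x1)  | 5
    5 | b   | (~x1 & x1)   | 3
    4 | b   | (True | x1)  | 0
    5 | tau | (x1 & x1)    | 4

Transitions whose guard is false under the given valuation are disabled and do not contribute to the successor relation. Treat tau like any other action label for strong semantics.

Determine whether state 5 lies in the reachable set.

10 transition(s) survive guard evaluation.
depth 0: {0}
depth 1: {3}  now seen {0,3}
depth 2: {5}  now seen {0,3,5}
Reachable = {0,3,5}
Path to 5: b·tau

Answer: REACHABLE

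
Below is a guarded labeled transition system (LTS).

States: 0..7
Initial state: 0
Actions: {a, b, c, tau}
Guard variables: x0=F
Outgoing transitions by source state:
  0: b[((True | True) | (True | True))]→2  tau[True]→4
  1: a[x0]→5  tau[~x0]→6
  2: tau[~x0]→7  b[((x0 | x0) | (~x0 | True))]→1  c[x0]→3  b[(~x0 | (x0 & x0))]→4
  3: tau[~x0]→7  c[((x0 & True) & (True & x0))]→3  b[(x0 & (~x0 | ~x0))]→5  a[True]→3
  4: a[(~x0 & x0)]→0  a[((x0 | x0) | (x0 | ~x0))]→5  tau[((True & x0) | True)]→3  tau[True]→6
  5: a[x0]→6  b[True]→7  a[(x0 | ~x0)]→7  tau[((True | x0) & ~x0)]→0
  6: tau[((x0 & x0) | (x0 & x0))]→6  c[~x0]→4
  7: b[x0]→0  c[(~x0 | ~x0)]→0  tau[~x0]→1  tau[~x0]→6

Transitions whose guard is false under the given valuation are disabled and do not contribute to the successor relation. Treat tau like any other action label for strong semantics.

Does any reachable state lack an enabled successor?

Reach set: {0,1,2,3,4,5,6,7}
  0: b→2  tau→4  [2 exit(s)]
  1: tau→6  [1 exit(s)]
  2: b→1  b→4  tau→7  [3 exit(s)]
  3: a→3  tau→7  [2 exit(s)]
  4: a→5  tau→3  tau→6  [3 exit(s)]
  5: a→7  b→7  tau→0  [3 exit(s)]
  6: c→4  [1 exit(s)]
  7: c→0  tau→1  tau→6  [3 exit(s)]

Answer: DEADLOCK-FREE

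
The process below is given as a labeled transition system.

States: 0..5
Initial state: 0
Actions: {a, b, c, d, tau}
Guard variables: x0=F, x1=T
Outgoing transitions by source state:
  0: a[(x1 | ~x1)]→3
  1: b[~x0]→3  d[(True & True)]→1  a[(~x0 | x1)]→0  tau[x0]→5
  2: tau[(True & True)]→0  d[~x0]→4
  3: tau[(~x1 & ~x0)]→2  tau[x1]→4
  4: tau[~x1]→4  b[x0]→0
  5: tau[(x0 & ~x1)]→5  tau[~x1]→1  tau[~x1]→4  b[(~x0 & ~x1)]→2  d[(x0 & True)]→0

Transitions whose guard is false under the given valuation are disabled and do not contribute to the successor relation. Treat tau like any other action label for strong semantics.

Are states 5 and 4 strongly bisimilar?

Refine partition for ~:
  round 0: {{0,1,2,3,4,5}}
  round 1: {{0},{1},{2},{3},{4,5}}
stable after 2 split(s): 5 block(s)
5∈{4,5}, 4∈{4,5}

Answer: BISIMILAR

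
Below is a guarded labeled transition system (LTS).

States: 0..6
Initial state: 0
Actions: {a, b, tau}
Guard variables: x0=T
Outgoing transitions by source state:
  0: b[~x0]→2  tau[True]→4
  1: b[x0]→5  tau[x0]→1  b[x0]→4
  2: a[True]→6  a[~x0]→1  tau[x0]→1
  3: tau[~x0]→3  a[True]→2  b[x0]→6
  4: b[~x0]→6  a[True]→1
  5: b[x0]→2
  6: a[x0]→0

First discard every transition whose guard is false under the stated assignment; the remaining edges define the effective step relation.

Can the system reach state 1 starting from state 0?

Guard filter leaves 11 enabled edge(s).
depth 0: {0}
depth 1: {4}  now seen {0,4}
depth 2: {1}  now seen {0,1,4}
depth 3: {5}  now seen {0,1,4,5}
depth 4: {2}  now seen {0,1,2,4,5}
depth 5: {6}  now seen {0,1,2,4,5,6}
R = {0,1,2,4,5,6}
trace reaching 1: tau·a

Answer: REACHABLE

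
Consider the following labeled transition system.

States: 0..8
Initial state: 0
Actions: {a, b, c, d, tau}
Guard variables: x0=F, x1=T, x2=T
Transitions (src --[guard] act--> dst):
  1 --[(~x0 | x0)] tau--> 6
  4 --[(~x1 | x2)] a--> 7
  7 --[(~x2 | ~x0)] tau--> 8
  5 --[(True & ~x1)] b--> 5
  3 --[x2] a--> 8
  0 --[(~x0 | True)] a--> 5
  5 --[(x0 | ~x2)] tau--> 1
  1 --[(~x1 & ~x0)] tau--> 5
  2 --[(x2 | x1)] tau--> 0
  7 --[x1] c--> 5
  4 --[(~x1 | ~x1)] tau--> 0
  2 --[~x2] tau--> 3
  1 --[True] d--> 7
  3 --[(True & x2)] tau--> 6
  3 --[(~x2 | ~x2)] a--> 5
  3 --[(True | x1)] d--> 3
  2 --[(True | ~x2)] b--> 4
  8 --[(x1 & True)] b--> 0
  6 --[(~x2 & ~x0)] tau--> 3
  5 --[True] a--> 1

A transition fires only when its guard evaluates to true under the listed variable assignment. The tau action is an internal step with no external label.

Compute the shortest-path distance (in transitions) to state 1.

Answer: 2

Analysis:
BFS to 1:
  L0 = {0}
  L1 = {5}
  L2 = {1}
1 enters at depth 2; path a·a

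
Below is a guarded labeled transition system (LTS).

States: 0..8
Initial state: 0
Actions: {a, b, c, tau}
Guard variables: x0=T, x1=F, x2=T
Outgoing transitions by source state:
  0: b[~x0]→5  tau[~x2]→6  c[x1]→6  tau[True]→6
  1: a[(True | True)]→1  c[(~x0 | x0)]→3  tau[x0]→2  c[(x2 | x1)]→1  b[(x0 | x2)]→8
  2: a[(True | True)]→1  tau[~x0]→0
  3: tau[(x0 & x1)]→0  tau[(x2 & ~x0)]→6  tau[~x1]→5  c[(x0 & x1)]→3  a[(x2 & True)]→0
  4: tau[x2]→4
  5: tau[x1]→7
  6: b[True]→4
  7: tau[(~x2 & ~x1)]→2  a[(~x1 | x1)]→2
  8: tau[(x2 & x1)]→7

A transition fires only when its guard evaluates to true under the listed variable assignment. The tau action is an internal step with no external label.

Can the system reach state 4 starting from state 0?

Guard filter leaves 12 enabled edge(s).
L0 = {0}
L1 = {6}  now seen {0,6}
L2 = {4}  now seen {0,4,6}
R = {0,4,6}
Path to 4: tau·b

Answer: REACHABLE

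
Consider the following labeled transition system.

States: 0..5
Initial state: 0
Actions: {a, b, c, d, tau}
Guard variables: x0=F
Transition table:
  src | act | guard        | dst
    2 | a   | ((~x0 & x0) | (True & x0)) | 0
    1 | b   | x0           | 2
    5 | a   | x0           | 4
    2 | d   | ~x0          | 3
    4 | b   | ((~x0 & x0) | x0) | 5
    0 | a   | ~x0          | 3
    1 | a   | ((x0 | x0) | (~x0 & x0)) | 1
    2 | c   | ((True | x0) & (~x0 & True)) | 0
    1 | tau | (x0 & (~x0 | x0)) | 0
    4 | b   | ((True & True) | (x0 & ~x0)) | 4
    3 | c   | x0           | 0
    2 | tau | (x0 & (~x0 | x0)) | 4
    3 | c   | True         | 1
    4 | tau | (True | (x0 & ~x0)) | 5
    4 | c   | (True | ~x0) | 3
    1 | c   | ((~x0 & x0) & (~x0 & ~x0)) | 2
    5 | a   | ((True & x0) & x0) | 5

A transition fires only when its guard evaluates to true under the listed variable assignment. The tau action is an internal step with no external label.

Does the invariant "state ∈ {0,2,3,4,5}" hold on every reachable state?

Answer: INVARIANT VIOLATED at state 1

Analysis:
Inv-set: {0,2,3,4,5}
Reachable = {0,1,3}
  0: ok
  1: ✗ unsafe
  3: ok
counterexample path to 1: a·c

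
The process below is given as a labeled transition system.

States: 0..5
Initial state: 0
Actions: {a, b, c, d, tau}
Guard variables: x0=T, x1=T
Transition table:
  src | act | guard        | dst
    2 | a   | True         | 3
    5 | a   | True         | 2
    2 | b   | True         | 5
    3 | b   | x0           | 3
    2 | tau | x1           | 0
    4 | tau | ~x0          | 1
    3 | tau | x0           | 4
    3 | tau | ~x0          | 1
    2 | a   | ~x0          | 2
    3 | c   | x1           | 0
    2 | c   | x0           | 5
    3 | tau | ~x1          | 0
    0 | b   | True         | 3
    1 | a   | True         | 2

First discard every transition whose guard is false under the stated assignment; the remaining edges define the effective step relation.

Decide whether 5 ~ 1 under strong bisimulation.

Refine partition for ~:
  round 0: {{0,1,2,3,4,5}}
  round 1: {{0},{1,5},{2},{3},{4}}
5 equivalence class(es) (converged in 2)
class of 5: {1,5}; class of 1: {1,5}

Answer: BISIMILAR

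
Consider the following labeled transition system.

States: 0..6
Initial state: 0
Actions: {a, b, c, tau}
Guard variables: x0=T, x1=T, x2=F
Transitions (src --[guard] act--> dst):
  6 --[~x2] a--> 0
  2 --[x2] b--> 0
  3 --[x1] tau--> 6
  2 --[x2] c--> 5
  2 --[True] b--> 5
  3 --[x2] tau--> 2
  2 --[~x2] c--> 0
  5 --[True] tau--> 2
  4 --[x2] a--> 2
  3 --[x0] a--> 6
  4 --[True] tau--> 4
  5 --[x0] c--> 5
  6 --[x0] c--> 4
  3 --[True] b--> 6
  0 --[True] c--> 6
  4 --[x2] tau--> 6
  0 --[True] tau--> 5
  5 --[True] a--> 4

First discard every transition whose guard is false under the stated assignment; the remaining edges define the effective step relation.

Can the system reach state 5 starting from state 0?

Answer: REACHABLE

Working:
13 transition(s) survive guard evaluation.
L0 = {0}
L1 = {5,6}  now seen {0,5,6}
L2 = {2,4}  now seen {0,2,4,5,6}
Reach set: {0,2,4,5,6}
trace reaching 5: tau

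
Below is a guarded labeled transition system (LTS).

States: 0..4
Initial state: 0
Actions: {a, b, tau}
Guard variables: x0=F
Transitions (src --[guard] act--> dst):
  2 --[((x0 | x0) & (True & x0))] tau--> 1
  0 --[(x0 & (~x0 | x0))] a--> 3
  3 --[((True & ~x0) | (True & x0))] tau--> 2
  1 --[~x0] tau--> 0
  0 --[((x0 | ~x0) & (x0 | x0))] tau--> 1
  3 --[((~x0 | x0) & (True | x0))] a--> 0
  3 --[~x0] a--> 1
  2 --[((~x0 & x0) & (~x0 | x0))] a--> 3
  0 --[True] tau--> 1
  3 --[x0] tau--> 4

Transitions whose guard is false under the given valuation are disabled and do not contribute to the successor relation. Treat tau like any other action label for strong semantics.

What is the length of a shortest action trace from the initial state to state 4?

Layered search for 4:
  L0 = {0}
  L1 = {1}
4 never appears.

Answer: UNREACHABLE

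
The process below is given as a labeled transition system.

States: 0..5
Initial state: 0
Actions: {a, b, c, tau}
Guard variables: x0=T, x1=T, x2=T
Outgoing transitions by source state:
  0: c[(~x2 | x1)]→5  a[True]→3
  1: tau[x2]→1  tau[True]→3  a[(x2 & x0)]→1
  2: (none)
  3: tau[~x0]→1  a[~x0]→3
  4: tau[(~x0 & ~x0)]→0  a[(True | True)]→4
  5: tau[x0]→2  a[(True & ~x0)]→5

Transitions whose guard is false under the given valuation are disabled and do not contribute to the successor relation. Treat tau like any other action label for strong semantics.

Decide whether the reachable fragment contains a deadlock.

R = {0,2,3,5}
  0: a→3  c→5  [deg 2]
  2: ∅  [STUCK]
  3: ∅  [STUCK]
  5: tau→2  [deg 1]
Path to 2: c·tau

Answer: DEADLOCK at state 2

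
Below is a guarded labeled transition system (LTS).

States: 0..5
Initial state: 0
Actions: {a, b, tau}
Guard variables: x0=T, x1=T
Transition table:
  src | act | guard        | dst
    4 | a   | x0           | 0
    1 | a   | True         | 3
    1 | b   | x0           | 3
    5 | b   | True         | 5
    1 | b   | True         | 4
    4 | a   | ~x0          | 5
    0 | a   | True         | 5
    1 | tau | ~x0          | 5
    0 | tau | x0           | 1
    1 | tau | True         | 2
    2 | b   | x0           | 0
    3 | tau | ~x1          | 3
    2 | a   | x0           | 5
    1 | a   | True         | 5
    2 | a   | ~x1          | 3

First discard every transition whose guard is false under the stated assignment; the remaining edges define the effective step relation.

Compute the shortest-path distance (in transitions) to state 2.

Answer: 2

Analysis:
Breadth-first toward 2:
  Layer 0: {0}
  Layer 1: {1,5}
  Layer 2: {2,3,4}
2 enters at depth 2; path tau·tau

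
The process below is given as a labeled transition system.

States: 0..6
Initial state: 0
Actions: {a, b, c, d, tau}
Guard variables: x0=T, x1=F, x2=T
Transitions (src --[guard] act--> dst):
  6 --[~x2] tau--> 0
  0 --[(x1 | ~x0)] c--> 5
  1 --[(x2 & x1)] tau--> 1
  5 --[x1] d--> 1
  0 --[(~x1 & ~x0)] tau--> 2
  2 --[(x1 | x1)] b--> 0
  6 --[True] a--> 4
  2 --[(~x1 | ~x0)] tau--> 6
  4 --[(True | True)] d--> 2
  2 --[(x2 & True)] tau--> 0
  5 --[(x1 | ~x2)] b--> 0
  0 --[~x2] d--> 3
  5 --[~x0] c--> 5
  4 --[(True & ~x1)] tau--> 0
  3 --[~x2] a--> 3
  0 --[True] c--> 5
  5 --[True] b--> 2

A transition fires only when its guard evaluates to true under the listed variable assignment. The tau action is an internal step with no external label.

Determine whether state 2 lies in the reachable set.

Answer: REACHABLE

Analysis:
Guard filter leaves 7 enabled edge(s).
Layer 0: {0}
Layer 1: {5}  cumulative {0,5}
Layer 2: {2}  cumulative {0,2,5}
Layer 3: {6}  cumulative {0,2,5,6}
Layer 4: {4}  cumulative {0,2,4,5,6}
Reachable = {0,2,4,5,6}
Path to 2: c·b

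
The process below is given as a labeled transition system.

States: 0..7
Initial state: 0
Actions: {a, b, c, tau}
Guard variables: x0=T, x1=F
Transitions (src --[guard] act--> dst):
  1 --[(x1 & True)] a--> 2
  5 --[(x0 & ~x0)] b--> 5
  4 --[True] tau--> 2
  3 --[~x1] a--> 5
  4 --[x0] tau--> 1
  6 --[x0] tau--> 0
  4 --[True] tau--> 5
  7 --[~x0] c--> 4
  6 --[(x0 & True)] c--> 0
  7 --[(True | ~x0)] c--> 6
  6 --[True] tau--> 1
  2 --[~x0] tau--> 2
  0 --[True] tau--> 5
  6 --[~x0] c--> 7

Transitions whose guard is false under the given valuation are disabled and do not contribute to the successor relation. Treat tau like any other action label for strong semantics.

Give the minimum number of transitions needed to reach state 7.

Breadth-first toward 7:
  L0 = {0}
  L1 = {5}
7 never appears.

Answer: UNREACHABLE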